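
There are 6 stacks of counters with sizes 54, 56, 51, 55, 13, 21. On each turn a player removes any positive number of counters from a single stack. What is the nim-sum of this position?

18

Nim-sum: 54 ⊕ 56 ⊕ 51 ⊕ 55 ⊕ 13 ⊕ 21 = 18.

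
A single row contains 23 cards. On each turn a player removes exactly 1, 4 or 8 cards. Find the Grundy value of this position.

Build the Grundy sequence with g(k) = mex{g(k−s) : s ∈ {1, 4, 8}, s ≤ k}:
k:     0  1  2  3  4  5  6  7  8  9 10 11 12 13 14 15 16 17 18 19 20 21 22 23
g(k):  0  1  0  1  2  0  1  0  1  2  3  2  0  1  0  1  2  0  1  0  1  2  3  2
So g(23) = 2.

2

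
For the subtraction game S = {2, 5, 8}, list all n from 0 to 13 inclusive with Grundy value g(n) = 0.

0, 1, 4, 7, 10, 11

Compute g(0), g(1), … for moves {2, 5, 8}:
g(0) = mex{} = 0
g(1) = mex{} = 0
g(2) = mex{0} = 1
g(3) = mex{0} = 1
g(4) = mex{1} = 0
g(5) = mex{0,1} = 2
g(6) = mex{0} = 1
g(7) = mex{1,2} = 0
g(8) = mex{0,1} = 2
g(9) = mex{0} = 1
g(10) = mex{1,2} = 0
g(11) = mex{1} = 0
g(12) = mex{0} = 1
g(13) = mex{0,2} = 1
The P-positions (g = 0) in 0..13 are 0, 1, 4, 7, 10, 11.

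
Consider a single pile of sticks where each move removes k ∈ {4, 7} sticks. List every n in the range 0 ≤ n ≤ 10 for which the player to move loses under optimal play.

0, 1, 2, 3

Grundy values for subtraction set {4, 7}:
g(0) = mex{} = 0
g(1) = mex{} = 0
g(2) = mex{} = 0
g(3) = mex{} = 0
g(4) = mex{0} = 1
g(5) = mex{0} = 1
g(6) = mex{0} = 1
g(7) = mex{0} = 1
g(8) = mex{0,1} = 2
g(9) = mex{0,1} = 2
g(10) = mex{0,1} = 2
The P-positions (g = 0) in 0..10 are 0, 1, 2, 3.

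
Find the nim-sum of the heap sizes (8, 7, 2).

Compute the nim-sum pairwise:
8 ⊕ 7 = 15
15 ⊕ 2 = 13

13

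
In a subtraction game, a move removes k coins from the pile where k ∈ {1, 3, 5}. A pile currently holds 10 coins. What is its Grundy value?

Build the Grundy sequence with g(k) = mex{g(k−s) : s ∈ {1, 3, 5}, s ≤ k}:
k:     0  1  2  3  4  5  6  7  8  9 10
g(k):  0  1  0  1  0  1  0  1  0  1  0
So g(10) = 0.

0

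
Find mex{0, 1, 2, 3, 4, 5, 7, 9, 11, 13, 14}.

The values 0, 1, 2, 3, 4, 5 are all present; 6 is the first non-negative integer missing from the set.

6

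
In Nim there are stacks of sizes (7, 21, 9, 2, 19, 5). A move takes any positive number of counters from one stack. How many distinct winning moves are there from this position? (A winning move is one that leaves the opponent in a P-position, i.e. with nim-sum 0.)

1

In binary:
  00111  (7)
  10101  (21)
  01001  (9)
  00010  (2)
  10011  (19)
  00101  (5)
  -----
  01111  (15)
The overall nim-sum is X = 15. A stack of size p has a winning move iff p XOR X < p (reduce it to p XOR X).
  7: 7 XOR 15 = 8 ≥ 7 — no move.
  21: 21 XOR 15 = 26 ≥ 21 — no move.
  9: 9 XOR 15 = 6 < 9 — winning move (to 6).
  2: 2 XOR 15 = 13 ≥ 2 — no move.
  19: 19 XOR 15 = 28 ≥ 19 — no move.
  5: 5 XOR 15 = 10 ≥ 5 — no move.
That gives 1 winning move.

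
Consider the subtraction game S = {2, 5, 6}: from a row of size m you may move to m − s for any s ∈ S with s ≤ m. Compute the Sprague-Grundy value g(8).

Grundy values for subtraction set {2, 5, 6}:
k:     0  1  2  3  4  5  6  7  8
g(k):  0  0  1  1  0  2  1  3  0
So g(8) = 0.

0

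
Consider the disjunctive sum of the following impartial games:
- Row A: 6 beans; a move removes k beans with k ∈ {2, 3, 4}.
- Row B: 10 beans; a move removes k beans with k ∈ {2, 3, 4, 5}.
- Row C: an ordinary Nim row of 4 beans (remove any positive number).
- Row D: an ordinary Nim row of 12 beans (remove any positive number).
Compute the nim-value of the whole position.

9

For row A, compute g(0), g(1), … with moves {2, 3, 4}:
g(0) = mex{} = 0
g(1) = mex{} = 0
g(2) = mex{0} = 1
g(3) = mex{0} = 1
g(4) = mex{0,1} = 2
g(5) = mex{0,1} = 2
g(6) = mex{1,2} = 0
So g(6) = 0.
Build the Grundy sequence for row B with g(k) = mex{g(k−s) : s ∈ {2, 3, 4, 5}, s ≤ k}:
k:     0  1  2  3  4  5  6  7  8  9 10
g(k):  0  0  1  1  2  2  3  0  0  1  1
So g(10) = 1.
Row C is a plain Nim row of size 4, so its Grundy value is 4.
Row D is a plain Nim row of size 12, so its Grundy value is 12.
By the Sprague-Grundy theorem, the Grundy value of a sum of independent games is the XOR of the component values.
Combined value = 0 ⊕ 1 ⊕ 4 ⊕ 12 = 9.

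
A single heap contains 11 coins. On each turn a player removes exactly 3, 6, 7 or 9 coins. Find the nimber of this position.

Compute g(0), g(1), … for moves {3, 6, 7, 9}:
k:     0  1  2  3  4  5  6  7  8  9 10 11
g(k):  0  0  0  1  1  1  2  2  2  3  3  3
So g(11) = 3.

3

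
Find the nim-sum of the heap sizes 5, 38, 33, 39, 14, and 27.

48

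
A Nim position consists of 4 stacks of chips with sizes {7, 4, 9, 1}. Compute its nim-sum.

11

Bitwise XOR of the heap sizes:
  0111  (7)
  0100  (4)
  1001  (9)
  0001  (1)
  ----
  1011  (11)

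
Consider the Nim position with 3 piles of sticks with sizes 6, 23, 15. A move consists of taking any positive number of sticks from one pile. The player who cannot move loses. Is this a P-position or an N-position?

N-position

Write each in binary and XOR column by column:
  00110  (6)
  10111  (23)
  01111  (15)
  -----
  11110  (30)
The nim-sum is 30 ≠ 0, so this is an N-position: the player to move can win.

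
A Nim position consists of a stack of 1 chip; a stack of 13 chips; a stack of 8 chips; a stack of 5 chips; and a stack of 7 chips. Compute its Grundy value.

Write each in binary and XOR column by column:
  0001  (1)
  1101  (13)
  1000  (8)
  0101  (5)
  0111  (7)
  ----
  0110  (6)

6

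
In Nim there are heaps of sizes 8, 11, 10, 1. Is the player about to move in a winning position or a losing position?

Bitwise XOR of the heap sizes:
  1000  (8)
  1011  (11)
  1010  (10)
  0001  (1)
  ----
  1000  (8)
The nim-sum is 8 ≠ 0, so this is an N-position: the player to move can win.

Winning position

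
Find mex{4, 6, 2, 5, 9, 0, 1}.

The values 0, 1, 2 are all present; 3 is the first non-negative integer missing from the set.

3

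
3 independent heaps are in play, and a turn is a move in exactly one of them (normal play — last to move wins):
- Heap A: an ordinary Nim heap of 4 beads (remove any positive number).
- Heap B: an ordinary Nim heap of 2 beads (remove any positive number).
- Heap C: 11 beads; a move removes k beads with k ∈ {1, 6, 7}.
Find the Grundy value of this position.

5

Heap A is a plain Nim heap of size 4, so its Grundy value is 4.
Heap B is a plain Nim heap of size 2, so its Grundy value is 2.
For heap C, compute g(0), g(1), … with moves {1, 6, 7}:
g(0) = mex{} = 0
g(1) = mex{0} = 1
g(2) = mex{1} = 0
g(3) = mex{0} = 1
g(4) = mex{1} = 0
g(5) = mex{0} = 1
g(6) = mex{0,1} = 2
g(7) = mex{0,1,2} = 3
g(8) = mex{0,1,3} = 2
g(9) = mex{0,1,2} = 3
g(10) = mex{0,1,3} = 2
g(11) = mex{0,1,2} = 3
So g(11) = 3.
The value of a disjunctive sum is the nim-sum of the parts.
Combined value = 4 XOR 2 XOR 3 = 5.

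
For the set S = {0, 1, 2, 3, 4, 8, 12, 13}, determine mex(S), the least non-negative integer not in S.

5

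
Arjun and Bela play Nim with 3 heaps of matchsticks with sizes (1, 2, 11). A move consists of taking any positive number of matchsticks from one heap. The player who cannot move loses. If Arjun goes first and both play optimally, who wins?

Arjun wins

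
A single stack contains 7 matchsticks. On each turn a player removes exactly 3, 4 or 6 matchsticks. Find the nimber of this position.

2

Grundy values for subtraction set {3, 4, 6}:
k:     0  1  2  3  4  5  6  7
g(k):  0  0  0  1  1  1  2  2
So g(7) = 2.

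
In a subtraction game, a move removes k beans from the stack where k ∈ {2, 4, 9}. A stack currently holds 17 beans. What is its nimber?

2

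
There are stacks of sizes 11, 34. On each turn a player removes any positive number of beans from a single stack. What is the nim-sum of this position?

41

Nim-sum: 11 XOR 34 = 41.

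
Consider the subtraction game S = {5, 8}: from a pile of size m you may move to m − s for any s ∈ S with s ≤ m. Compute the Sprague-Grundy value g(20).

Build the Grundy sequence with g(k) = mex{g(k−s) : s ∈ {5, 8}, s ≤ k}:
k:     0  1  2  3  4  5  6  7  8  9 10 11 12 13 14 15 16 17 18 19 20
g(k):  0  0  0  0  0  1  1  1  1  1  2  2  2  0  0  0  0  0  1  1  1
So g(20) = 1.

1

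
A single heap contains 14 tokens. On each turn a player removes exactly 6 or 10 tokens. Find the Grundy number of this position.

2

Build the Grundy sequence with g(k) = mex{g(k−s) : s ∈ {6, 10}, s ≤ k}:
k:     0  1  2  3  4  5  6  7  8  9 10 11 12 13 14
g(k):  0  0  0  0  0  0  1  1  1  1  1  1  2  2  2
So g(14) = 2.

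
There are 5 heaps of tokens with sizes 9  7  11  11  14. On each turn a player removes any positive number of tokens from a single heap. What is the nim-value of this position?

0

Compute the nim-sum pairwise:
9 ^ 7 = 14
14 ^ 11 = 5
5 ^ 11 = 14
14 ^ 14 = 0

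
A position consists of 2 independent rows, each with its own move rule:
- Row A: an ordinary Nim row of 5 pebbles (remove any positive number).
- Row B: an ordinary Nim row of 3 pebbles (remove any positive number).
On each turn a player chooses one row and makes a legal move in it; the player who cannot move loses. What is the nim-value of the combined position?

Row A is a plain Nim row of size 5, so its Grundy value is 5.
Row B is a plain Nim row of size 3, so its Grundy value is 3.
The value of a disjunctive sum is the nim-sum of the parts.
Combined value = 5 ⊕ 3 = 6.

6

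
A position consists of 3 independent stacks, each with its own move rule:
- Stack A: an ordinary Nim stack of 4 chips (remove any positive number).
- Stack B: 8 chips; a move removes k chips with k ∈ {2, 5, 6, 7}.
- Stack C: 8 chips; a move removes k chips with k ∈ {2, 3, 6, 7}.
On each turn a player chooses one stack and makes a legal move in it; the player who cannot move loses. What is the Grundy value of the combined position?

4

Stack A is a plain Nim stack of size 4, so its Grundy value is 4.
For stack B, compute g(0), g(1), … with moves {2, 5, 6, 7}:
g(0) = mex{} = 0
g(1) = mex{} = 0
g(2) = mex{0} = 1
g(3) = mex{0} = 1
g(4) = mex{1} = 0
g(5) = mex{0,1} = 2
g(6) = mex{0} = 1
g(7) = mex{0,1,2} = 3
g(8) = mex{0,1} = 2
So g(8) = 2.
Build the Grundy sequence for stack C with g(k) = mex{g(k−s) : s ∈ {2, 3, 6, 7}, s ≤ k}:
g(0) = mex{} = 0
g(1) = mex{} = 0
g(2) = mex{0} = 1
g(3) = mex{0} = 1
g(4) = mex{0,1} = 2
g(5) = mex{1} = 0
g(6) = mex{0,1,2} = 3
g(7) = mex{0,2} = 1
g(8) = mex{0,1,3} = 2
So g(8) = 2.
By the Sprague-Grundy theorem, the Grundy value of a sum of independent games is the XOR of the component values.
Combined value = 4 XOR 2 XOR 2 = 4.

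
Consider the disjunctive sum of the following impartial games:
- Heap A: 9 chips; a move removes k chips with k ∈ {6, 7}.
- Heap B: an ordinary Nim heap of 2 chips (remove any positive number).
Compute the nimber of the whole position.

Build the Grundy sequence for heap A with g(k) = mex{g(k−s) : s ∈ {6, 7}, s ≤ k}:
g(0) = mex{} = 0
g(1) = mex{} = 0
g(2) = mex{} = 0
g(3) = mex{} = 0
g(4) = mex{} = 0
g(5) = mex{} = 0
g(6) = mex{0} = 1
g(7) = mex{0} = 1
g(8) = mex{0} = 1
g(9) = mex{0} = 1
So g(9) = 1.
Heap B is a plain Nim heap of size 2, so its Grundy value is 2.
The value of a disjunctive sum is the nim-sum of the parts.
Combined value = 1 ⊕ 2 = 3.

3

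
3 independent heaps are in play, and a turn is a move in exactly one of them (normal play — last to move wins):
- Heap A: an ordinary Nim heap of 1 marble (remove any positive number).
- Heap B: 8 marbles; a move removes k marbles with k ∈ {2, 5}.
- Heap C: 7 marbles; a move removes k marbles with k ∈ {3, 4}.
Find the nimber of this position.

1

Heap A is a plain Nim heap of size 1, so its Grundy value is 1.
For heap B, compute g(0), g(1), … with moves {2, 5}:
k:     0  1  2  3  4  5  6  7  8
g(k):  0  0  1  1  0  2  1  0  0
So g(8) = 0.
For heap C, compute g(0), g(1), … with moves {3, 4}:
k:     0  1  2  3  4  5  6  7
g(k):  0  0  0  1  1  1  2  0
So g(7) = 0.
The value of a disjunctive sum is the nim-sum of the parts.
Combined value = 1 ⊕ 0 ⊕ 0 = 1.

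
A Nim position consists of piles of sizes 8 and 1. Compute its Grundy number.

Nim-sum: 8 ⊕ 1 = 9.

9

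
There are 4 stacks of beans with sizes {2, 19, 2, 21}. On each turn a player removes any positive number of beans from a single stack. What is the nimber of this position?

Bitwise XOR of the heap sizes:
  00010  (2)
  10011  (19)
  00010  (2)
  10101  (21)
  -----
  00110  (6)

6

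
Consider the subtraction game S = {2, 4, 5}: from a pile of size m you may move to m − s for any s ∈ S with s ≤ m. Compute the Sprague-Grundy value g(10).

1

Build the Grundy sequence with g(k) = mex{g(k−s) : s ∈ {2, 4, 5}, s ≤ k}:
k:     0  1  2  3  4  5  6  7  8  9 10
g(k):  0  0  1  1  2  2  3  0  0  1  1
So g(10) = 1.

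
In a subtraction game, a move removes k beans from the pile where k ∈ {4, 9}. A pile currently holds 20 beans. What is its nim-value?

1

Build the Grundy sequence with g(k) = mex{g(k−s) : s ∈ {4, 9}, s ≤ k}:
k:     0  1  2  3  4  5  6  7  8  9 10 11 12 13 14 15 16 17 18 19 20
g(k):  0  0  0  0  1  1  1  1  0  2  2  2  1  0  0  0  0  1  1  1  1
So g(20) = 1.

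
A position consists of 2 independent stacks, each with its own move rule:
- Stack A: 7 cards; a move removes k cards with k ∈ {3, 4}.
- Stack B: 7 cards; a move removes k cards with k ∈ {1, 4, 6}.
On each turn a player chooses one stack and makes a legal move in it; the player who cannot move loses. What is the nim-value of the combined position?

Build the Grundy sequence for stack A with g(k) = mex{g(k−s) : s ∈ {3, 4}, s ≤ k}:
k:     0  1  2  3  4  5  6  7
g(k):  0  0  0  1  1  1  2  0
So g(7) = 0.
Grundy values for stack B (subtraction set {1, 4, 6}):
g(0) = mex{} = 0
g(1) = mex{0} = 1
g(2) = mex{1} = 0
g(3) = mex{0} = 1
g(4) = mex{0,1} = 2
g(5) = mex{1,2} = 0
g(6) = mex{0} = 1
g(7) = mex{1} = 0
So g(7) = 0.
By the Sprague-Grundy theorem, the Grundy value of a sum of independent games is the XOR of the component values.
Combined value = 0 ⊕ 0 = 0.

0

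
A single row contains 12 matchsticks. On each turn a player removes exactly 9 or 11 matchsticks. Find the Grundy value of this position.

1

Build the Grundy sequence with g(k) = mex{g(k−s) : s ∈ {9, 11}, s ≤ k}:
k:     0  1  2  3  4  5  6  7  8  9 10 11 12
g(k):  0  0  0  0  0  0  0  0  0  1  1  1  1
So g(12) = 1.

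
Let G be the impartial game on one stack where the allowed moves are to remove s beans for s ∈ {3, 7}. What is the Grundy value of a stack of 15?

1

Grundy values for subtraction set {3, 7}:
k:     0  1  2  3  4  5  6  7  8  9 10 11 12 13 14 15
g(k):  0  0  0  1  1  1  0  2  2  1  0  0  0  1  1  1
So g(15) = 1.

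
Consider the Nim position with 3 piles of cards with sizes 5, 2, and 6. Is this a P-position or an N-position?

In binary:
  101  (5)
  010  (2)
  110  (6)
  ---
  001  (1)
The nim-sum is 1 ≠ 0, so this is an N-position: the player to move can win.

N-position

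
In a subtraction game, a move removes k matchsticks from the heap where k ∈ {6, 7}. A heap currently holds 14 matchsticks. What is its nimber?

0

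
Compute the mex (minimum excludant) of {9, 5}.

0

0 is not in the set, so the mex is 0.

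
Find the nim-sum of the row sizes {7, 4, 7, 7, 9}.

Compute the nim-sum pairwise:
7 ⊕ 4 = 3
3 ⊕ 7 = 4
4 ⊕ 7 = 3
3 ⊕ 9 = 10

10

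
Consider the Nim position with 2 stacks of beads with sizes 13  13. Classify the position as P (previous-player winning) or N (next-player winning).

P-position

Bitwise XOR of the heap sizes:
  1101  (13)
  1101  (13)
  ----
  0000  (0)
The nim-sum is 0, so this is a P-position: the player to move is in a losing position under optimal play.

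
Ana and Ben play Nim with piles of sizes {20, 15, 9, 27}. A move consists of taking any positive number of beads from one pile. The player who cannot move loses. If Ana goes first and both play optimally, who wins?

In binary:
  10100  (20)
  01111  (15)
  01001  (9)
  11011  (27)
  -----
  01001  (9)
The nim-sum is 9 ≠ 0, so this is an N-position: the player to move can win; Ana has a winning move.

Ana wins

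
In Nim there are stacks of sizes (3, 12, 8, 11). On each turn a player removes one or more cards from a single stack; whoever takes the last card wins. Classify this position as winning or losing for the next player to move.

Compute the nim-sum pairwise:
3 ⊕ 12 = 15
15 ⊕ 8 = 7
7 ⊕ 11 = 12
The nim-sum is 12 ≠ 0, so this is an N-position: the player to move can win.

Winning position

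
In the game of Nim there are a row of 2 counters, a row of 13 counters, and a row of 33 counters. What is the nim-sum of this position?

Bitwise XOR of the heap sizes:
  000010  (2)
  001101  (13)
  100001  (33)
  ------
  101110  (46)

46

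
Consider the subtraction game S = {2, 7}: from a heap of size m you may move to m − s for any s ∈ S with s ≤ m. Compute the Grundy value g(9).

Build the Grundy sequence with g(k) = mex{g(k−s) : s ∈ {2, 7}, s ≤ k}:
g(0) = mex{} = 0
g(1) = mex{} = 0
g(2) = mex{0} = 1
g(3) = mex{0} = 1
g(4) = mex{1} = 0
g(5) = mex{1} = 0
g(6) = mex{0} = 1
g(7) = mex{0} = 1
g(8) = mex{0,1} = 2
g(9) = mex{1} = 0
So g(9) = 0.

0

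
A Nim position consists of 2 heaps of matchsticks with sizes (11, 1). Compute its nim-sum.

Compute the nim-sum pairwise:
11 ^ 1 = 10

10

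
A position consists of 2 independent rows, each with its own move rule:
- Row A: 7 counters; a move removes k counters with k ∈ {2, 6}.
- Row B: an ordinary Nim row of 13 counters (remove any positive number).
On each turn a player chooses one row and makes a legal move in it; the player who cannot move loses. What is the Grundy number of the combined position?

Build the Grundy sequence for row A with g(k) = mex{g(k−s) : s ∈ {2, 6}, s ≤ k}:
k:     0  1  2  3  4  5  6  7
g(k):  0  0  1  1  0  0  1  1
So g(7) = 1.
Row B is a plain Nim row of size 13, so its Grundy value is 13.
By the Sprague-Grundy theorem, the Grundy value of a sum of independent games is the XOR of the component values.
Combined value = 1 ⊕ 13 = 12.

12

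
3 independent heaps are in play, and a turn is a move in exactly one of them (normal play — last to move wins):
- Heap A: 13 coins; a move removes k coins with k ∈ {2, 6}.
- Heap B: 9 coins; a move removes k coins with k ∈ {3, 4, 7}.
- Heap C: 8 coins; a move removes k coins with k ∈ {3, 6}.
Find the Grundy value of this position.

Grundy values for heap A (subtraction set {2, 6}):
k:     0  1  2  3  4  5  6  7  8  9 10 11 12 13
g(k):  0  0  1  1  0  0  1  1  0  0  1  1  0  0
So g(13) = 0.
Build the Grundy sequence for heap B with g(k) = mex{g(k−s) : s ∈ {3, 4, 7}, s ≤ k}:
g(0) = mex{} = 0
g(1) = mex{} = 0
g(2) = mex{} = 0
g(3) = mex{0} = 1
g(4) = mex{0} = 1
g(5) = mex{0} = 1
g(6) = mex{0,1} = 2
g(7) = mex{0,1} = 2
g(8) = mex{0,1} = 2
g(9) = mex{0,1,2} = 3
So g(9) = 3.
Build the Grundy sequence for heap C with g(k) = mex{g(k−s) : s ∈ {3, 6}, s ≤ k}:
g(0) = mex{} = 0
g(1) = mex{} = 0
g(2) = mex{} = 0
g(3) = mex{0} = 1
g(4) = mex{0} = 1
g(5) = mex{0} = 1
g(6) = mex{0,1} = 2
g(7) = mex{0,1} = 2
g(8) = mex{0,1} = 2
So g(8) = 2.
The value of a disjunctive sum is the nim-sum of the parts.
Combined value = 0 ⊕ 3 ⊕ 2 = 1.

1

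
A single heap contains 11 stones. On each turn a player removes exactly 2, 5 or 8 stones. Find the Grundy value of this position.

0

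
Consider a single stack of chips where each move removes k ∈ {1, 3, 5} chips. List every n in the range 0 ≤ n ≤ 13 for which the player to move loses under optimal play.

0, 2, 4, 6, 8, 10, 12

Build the Grundy sequence with g(k) = mex{g(k−s) : s ∈ {1, 3, 5}, s ≤ k}:
k:     0  1  2  3  4  5  6  7  8  9 10 11 12 13
g(k):  0  1  0  1  0  1  0  1  0  1  0  1  0  1
The P-positions (g = 0) in 0..13 are 0, 2, 4, 6, 8, 10, 12.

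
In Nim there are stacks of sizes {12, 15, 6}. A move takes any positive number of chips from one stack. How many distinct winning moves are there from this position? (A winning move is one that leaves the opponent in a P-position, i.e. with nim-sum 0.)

3

Write each in binary and XOR column by column:
  1100  (12)
  1111  (15)
  0110  (6)
  ----
  0101  (5)
The overall nim-sum is X = 5. A stack of size p has a winning move iff p XOR X < p (reduce it to p XOR X).
  12: 12 XOR 5 = 9 < 12 — winning move (to 9).
  15: 15 XOR 5 = 10 < 15 — winning move (to 10).
  6: 6 XOR 5 = 3 < 6 — winning move (to 3).
That gives 3 winning moves.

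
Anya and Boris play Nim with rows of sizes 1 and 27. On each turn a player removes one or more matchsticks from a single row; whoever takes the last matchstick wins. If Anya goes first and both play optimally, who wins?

Anya wins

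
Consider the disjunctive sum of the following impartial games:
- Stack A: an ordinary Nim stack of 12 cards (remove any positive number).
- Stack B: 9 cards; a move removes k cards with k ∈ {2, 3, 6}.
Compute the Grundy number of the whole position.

12

Stack A is a plain Nim stack of size 12, so its Grundy value is 12.
Grundy values for stack B (subtraction set {2, 3, 6}):
k:     0  1  2  3  4  5  6  7  8  9
g(k):  0  0  1  1  2  0  3  1  2  0
So g(9) = 0.
By the Sprague-Grundy theorem, the Grundy value of a sum of independent games is the XOR of the component values.
Combined value = 12 ⊕ 0 = 12.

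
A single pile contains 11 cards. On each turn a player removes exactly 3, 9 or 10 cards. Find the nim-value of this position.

Build the Grundy sequence with g(k) = mex{g(k−s) : s ∈ {3, 9, 10}, s ≤ k}:
k:     0  1  2  3  4  5  6  7  8  9 10 11
g(k):  0  0  0  1  1  1  0  0  0  1  1  1
So g(11) = 1.

1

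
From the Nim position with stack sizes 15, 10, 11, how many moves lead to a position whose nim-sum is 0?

3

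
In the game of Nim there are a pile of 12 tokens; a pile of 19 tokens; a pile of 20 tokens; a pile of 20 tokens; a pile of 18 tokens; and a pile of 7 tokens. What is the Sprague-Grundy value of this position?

Nim-sum: 12 ⊕ 19 ⊕ 20 ⊕ 20 ⊕ 18 ⊕ 7 = 10.

10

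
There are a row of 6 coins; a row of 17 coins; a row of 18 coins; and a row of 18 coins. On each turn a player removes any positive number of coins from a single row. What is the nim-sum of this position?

23

Write each in binary and XOR column by column:
  00110  (6)
  10001  (17)
  10010  (18)
  10010  (18)
  -----
  10111  (23)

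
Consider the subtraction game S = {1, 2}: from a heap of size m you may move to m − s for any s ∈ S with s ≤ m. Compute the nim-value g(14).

2

Build the Grundy sequence with g(k) = mex{g(k−s) : s ∈ {1, 2}, s ≤ k}:
k:     0  1  2  3  4  5  6  7  8  9 10 11 12 13 14
g(k):  0  1  2  0  1  2  0  1  2  0  1  2  0  1  2
So g(14) = 2.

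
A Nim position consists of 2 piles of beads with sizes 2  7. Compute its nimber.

5

Nim-sum: 2 ^ 7 = 5.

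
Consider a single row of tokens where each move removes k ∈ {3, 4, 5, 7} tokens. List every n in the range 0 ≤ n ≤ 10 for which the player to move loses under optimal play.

0, 1, 2, 10

Compute g(0), g(1), … for moves {3, 4, 5, 7}:
g(0) = mex{} = 0
g(1) = mex{} = 0
g(2) = mex{} = 0
g(3) = mex{0} = 1
g(4) = mex{0} = 1
g(5) = mex{0} = 1
g(6) = mex{0,1} = 2
g(7) = mex{0,1} = 2
g(8) = mex{0,1} = 2
g(9) = mex{0,1,2} = 3
g(10) = mex{1,2} = 0
The P-positions (g = 0) in 0..10 are 0, 1, 2, 10.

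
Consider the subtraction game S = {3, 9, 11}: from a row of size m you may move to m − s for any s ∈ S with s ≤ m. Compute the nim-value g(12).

2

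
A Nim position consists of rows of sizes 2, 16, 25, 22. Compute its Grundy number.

Compute the nim-sum pairwise:
2 XOR 16 = 18
18 XOR 25 = 11
11 XOR 22 = 29

29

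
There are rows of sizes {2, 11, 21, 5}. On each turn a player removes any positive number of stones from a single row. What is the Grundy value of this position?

Bitwise XOR of the heap sizes:
  00010  (2)
  01011  (11)
  10101  (21)
  00101  (5)
  -----
  11001  (25)

25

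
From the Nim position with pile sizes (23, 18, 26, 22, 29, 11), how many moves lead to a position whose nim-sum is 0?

5

In binary:
  10111  (23)
  10010  (18)
  11010  (26)
  10110  (22)
  11101  (29)
  01011  (11)
  -----
  11111  (31)
The overall nim-sum is X = 31. A pile of size p has a winning move iff p XOR X < p (reduce it to p XOR X).
  23: 23 XOR 31 = 8 < 23 — winning move (to 8).
  18: 18 XOR 31 = 13 < 18 — winning move (to 13).
  26: 26 XOR 31 = 5 < 26 — winning move (to 5).
  22: 22 XOR 31 = 9 < 22 — winning move (to 9).
  29: 29 XOR 31 = 2 < 29 — winning move (to 2).
  11: 11 XOR 31 = 20 ≥ 11 — no move.
That gives 5 winning moves.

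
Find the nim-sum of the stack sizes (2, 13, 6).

9

Compute the nim-sum pairwise:
2 ^ 13 = 15
15 ^ 6 = 9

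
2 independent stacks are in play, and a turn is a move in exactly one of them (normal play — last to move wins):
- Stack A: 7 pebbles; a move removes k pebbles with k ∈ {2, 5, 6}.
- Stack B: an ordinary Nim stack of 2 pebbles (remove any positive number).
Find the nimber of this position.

1

For stack A, compute g(0), g(1), … with moves {2, 5, 6}:
k:     0  1  2  3  4  5  6  7
g(k):  0  0  1  1  0  2  1  3
So g(7) = 3.
Stack B is a plain Nim stack of size 2, so its Grundy value is 2.
The value of a disjunctive sum is the nim-sum of the parts.
Combined value = 3 XOR 2 = 1.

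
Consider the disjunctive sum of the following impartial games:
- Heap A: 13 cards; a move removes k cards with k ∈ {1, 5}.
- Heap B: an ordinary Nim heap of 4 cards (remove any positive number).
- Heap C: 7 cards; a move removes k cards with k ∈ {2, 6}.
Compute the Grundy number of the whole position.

4

For heap A, compute g(0), g(1), … with moves {1, 5}:
k:     0  1  2  3  4  5  6  7  8  9 10 11 12 13
g(k):  0  1  0  1  0  1  0  1  0  1  0  1  0  1
So g(13) = 1.
Heap B is a plain Nim heap of size 4, so its Grundy value is 4.
For heap C, compute g(0), g(1), … with moves {2, 6}:
g(0) = mex{} = 0
g(1) = mex{} = 0
g(2) = mex{0} = 1
g(3) = mex{0} = 1
g(4) = mex{1} = 0
g(5) = mex{1} = 0
g(6) = mex{0} = 1
g(7) = mex{0} = 1
So g(7) = 1.
By the Sprague-Grundy theorem, the Grundy value of a sum of independent games is the XOR of the component values.
Combined value = 1 XOR 4 XOR 1 = 4.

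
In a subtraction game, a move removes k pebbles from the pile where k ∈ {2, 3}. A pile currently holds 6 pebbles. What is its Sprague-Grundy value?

0

Build the Grundy sequence with g(k) = mex{g(k−s) : s ∈ {2, 3}, s ≤ k}:
k:     0  1  2  3  4  5  6
g(k):  0  0  1  1  2  0  0
So g(6) = 0.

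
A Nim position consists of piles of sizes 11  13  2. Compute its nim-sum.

Compute the nim-sum pairwise:
11 XOR 13 = 6
6 XOR 2 = 4

4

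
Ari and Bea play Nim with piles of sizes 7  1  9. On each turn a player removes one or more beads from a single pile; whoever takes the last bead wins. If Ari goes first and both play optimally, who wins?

Nim-sum: 7 XOR 1 XOR 9 = 15.
The nim-sum is 15 ≠ 0, so this is an N-position: the player to move can win; Ari has a winning move.

Ari wins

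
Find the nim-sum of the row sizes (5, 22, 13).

Compute the nim-sum pairwise:
5 ^ 22 = 19
19 ^ 13 = 30

30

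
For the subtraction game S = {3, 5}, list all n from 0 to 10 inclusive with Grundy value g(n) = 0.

0, 1, 2, 8, 9, 10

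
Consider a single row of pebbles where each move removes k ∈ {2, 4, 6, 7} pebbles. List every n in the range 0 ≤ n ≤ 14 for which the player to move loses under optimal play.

Grundy values for subtraction set {2, 4, 6, 7}:
k:     0  1  2  3  4  5  6  7  8  9 10 11 12 13 14
g(k):  0  0  1  1  2  2  3  3  4  0  0  1  1  2  2
The P-positions (g = 0) in 0..14 are 0, 1, 9, 10.

0, 1, 9, 10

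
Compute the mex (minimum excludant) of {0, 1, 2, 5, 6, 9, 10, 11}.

3

The values 0, 1, 2 are all present; 3 is the first non-negative integer missing from the set.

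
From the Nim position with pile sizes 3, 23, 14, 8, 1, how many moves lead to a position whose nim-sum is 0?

1

Bitwise XOR of the heap sizes:
  00011  (3)
  10111  (23)
  01110  (14)
  01000  (8)
  00001  (1)
  -----
  10011  (19)
The overall nim-sum is X = 19. A pile of size p has a winning move iff p XOR X < p (reduce it to p XOR X).
  3: 3 XOR 19 = 16 ≥ 3 — no move.
  23: 23 XOR 19 = 4 < 23 — winning move (to 4).
  14: 14 XOR 19 = 29 ≥ 14 — no move.
  8: 8 XOR 19 = 27 ≥ 8 — no move.
  1: 1 XOR 19 = 18 ≥ 1 — no move.
That gives 1 winning move.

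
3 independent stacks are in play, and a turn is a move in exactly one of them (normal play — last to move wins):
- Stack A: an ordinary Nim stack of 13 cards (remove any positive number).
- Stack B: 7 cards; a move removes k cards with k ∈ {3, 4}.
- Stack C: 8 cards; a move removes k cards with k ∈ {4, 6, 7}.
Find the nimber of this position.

15

Stack A is a plain Nim stack of size 13, so its Grundy value is 13.
For stack B, compute g(0), g(1), … with moves {3, 4}:
k:     0  1  2  3  4  5  6  7
g(k):  0  0  0  1  1  1  2  0
So g(7) = 0.
Build the Grundy sequence for stack C with g(k) = mex{g(k−s) : s ∈ {4, 6, 7}, s ≤ k}:
g(0) = mex{} = 0
g(1) = mex{} = 0
g(2) = mex{} = 0
g(3) = mex{} = 0
g(4) = mex{0} = 1
g(5) = mex{0} = 1
g(6) = mex{0} = 1
g(7) = mex{0} = 1
g(8) = mex{0,1} = 2
So g(8) = 2.
The value of a disjunctive sum is the nim-sum of the parts.
Combined value = 13 ⊕ 0 ⊕ 2 = 15.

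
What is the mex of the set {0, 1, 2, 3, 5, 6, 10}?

The values 0, 1, 2, 3 are all present; 4 is the first non-negative integer missing from the set.

4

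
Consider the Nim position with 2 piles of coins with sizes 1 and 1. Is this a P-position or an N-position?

Nim-sum: 1 XOR 1 = 0.
The nim-sum is 0, so this is a P-position: the player to move is in a losing position under optimal play.

P-position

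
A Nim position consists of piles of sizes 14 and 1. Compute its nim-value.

Nim-sum: 14 XOR 1 = 15.

15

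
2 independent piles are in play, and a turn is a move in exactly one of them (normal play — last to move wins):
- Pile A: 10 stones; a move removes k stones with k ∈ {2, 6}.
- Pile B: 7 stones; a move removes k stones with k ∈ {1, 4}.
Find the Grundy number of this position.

1

Grundy values for pile A (subtraction set {2, 6}):
k:     0  1  2  3  4  5  6  7  8  9 10
g(k):  0  0  1  1  0  0  1  1  0  0  1
So g(10) = 1.
For pile B, compute g(0), g(1), … with moves {1, 4}:
g(0) = mex{} = 0
g(1) = mex{0} = 1
g(2) = mex{1} = 0
g(3) = mex{0} = 1
g(4) = mex{0,1} = 2
g(5) = mex{1,2} = 0
g(6) = mex{0} = 1
g(7) = mex{1} = 0
So g(7) = 0.
The value of a disjunctive sum is the nim-sum of the parts.
Combined value = 1 XOR 0 = 1.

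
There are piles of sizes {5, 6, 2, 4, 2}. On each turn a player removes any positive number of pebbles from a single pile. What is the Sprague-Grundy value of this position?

Compute the nim-sum pairwise:
5 ⊕ 6 = 3
3 ⊕ 2 = 1
1 ⊕ 4 = 5
5 ⊕ 2 = 7

7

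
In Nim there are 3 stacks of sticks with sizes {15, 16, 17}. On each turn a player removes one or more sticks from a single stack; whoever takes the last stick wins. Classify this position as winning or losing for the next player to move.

Nim-sum: 15 XOR 16 XOR 17 = 14.
The nim-sum is 14 ≠ 0, so this is an N-position: the player to move can win.

Winning position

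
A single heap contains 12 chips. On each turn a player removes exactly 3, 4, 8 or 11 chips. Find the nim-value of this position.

4

Build the Grundy sequence with g(k) = mex{g(k−s) : s ∈ {3, 4, 8, 11}, s ≤ k}:
k:     0  1  2  3  4  5  6  7  8  9 10 11 12
g(k):  0  0  0  1  1  1  2  0  2  3  1  3  4
So g(12) = 4.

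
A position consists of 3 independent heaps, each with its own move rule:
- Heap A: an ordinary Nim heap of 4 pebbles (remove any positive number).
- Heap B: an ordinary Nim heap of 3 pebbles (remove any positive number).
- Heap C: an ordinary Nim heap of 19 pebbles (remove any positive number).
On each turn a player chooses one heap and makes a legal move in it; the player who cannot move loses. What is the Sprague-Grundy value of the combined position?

20

Heap A is a plain Nim heap of size 4, so its Grundy value is 4.
Heap B is a plain Nim heap of size 3, so its Grundy value is 3.
Heap C is a plain Nim heap of size 19, so its Grundy value is 19.
The value of a disjunctive sum is the nim-sum of the parts.
Combined value = 4 ⊕ 3 ⊕ 19 = 20.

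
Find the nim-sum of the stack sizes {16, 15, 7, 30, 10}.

12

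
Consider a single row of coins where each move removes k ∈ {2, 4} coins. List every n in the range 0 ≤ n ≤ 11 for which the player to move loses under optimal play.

0, 1, 6, 7

Build the Grundy sequence with g(k) = mex{g(k−s) : s ∈ {2, 4}, s ≤ k}:
k:     0  1  2  3  4  5  6  7  8  9 10 11
g(k):  0  0  1  1  2  2  0  0  1  1  2  2
The P-positions (g = 0) in 0..11 are 0, 1, 6, 7.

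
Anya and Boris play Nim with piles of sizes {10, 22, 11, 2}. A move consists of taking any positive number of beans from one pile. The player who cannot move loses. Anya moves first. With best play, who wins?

Compute the nim-sum pairwise:
10 ^ 22 = 28
28 ^ 11 = 23
23 ^ 2 = 21
The nim-sum is 21 ≠ 0, so this is an N-position: the player to move can win; Anya has a winning move.

Anya wins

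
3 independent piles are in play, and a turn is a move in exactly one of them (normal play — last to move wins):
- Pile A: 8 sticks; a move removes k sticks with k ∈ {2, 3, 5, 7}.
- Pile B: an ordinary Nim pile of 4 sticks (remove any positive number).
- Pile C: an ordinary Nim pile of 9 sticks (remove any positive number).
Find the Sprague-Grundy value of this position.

9

Build the Grundy sequence for pile A with g(k) = mex{g(k−s) : s ∈ {2, 3, 5, 7}, s ≤ k}:
k:     0  1  2  3  4  5  6  7  8
g(k):  0  0  1  1  2  2  3  3  4
So g(8) = 4.
Pile B is a plain Nim pile of size 4, so its Grundy value is 4.
Pile C is a plain Nim pile of size 9, so its Grundy value is 9.
By the Sprague-Grundy theorem, the Grundy value of a sum of independent games is the XOR of the component values.
Combined value = 4 XOR 4 XOR 9 = 9.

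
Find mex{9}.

0

0 is not in the set, so the mex is 0.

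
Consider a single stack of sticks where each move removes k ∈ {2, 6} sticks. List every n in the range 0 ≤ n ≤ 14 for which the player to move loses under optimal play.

0, 1, 4, 5, 8, 9, 12, 13

Compute g(0), g(1), … for moves {2, 6}:
g(0) = mex{} = 0
g(1) = mex{} = 0
g(2) = mex{0} = 1
g(3) = mex{0} = 1
g(4) = mex{1} = 0
g(5) = mex{1} = 0
g(6) = mex{0} = 1
g(7) = mex{0} = 1
g(8) = mex{1} = 0
g(9) = mex{1} = 0
g(10) = mex{0} = 1
g(11) = mex{0} = 1
g(12) = mex{1} = 0
g(13) = mex{1} = 0
g(14) = mex{0} = 1
The P-positions (g = 0) in 0..14 are 0, 1, 4, 5, 8, 9, 12, 13.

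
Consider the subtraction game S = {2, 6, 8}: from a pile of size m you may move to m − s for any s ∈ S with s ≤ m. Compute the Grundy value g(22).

2

Build the Grundy sequence with g(k) = mex{g(k−s) : s ∈ {2, 6, 8}, s ≤ k}:
k:     0  1  2  3  4  5  6  7  8  9 10 11 12 13 14 15 16 17 18 19 20 21 22
g(k):  0  0  1  1  0  0  1  1  2  2  3  3  2  2  0  0  1  1  0  0  1  1  2
So g(22) = 2.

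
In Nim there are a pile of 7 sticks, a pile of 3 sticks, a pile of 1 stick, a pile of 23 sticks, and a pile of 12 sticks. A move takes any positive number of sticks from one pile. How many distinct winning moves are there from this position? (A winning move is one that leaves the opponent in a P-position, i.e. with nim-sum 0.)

1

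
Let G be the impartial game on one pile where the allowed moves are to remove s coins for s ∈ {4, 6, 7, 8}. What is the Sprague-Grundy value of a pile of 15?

Build the Grundy sequence with g(k) = mex{g(k−s) : s ∈ {4, 6, 7, 8}, s ≤ k}:
k:     0  1  2  3  4  5  6  7  8  9 10 11 12 13 14 15
g(k):  0  0  0  0  1  1  1  1  2  2  2  2  0  0  0  0
So g(15) = 0.

0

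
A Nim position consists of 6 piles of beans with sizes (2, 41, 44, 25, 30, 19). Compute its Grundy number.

19

Compute the nim-sum pairwise:
2 XOR 41 = 43
43 XOR 44 = 7
7 XOR 25 = 30
30 XOR 30 = 0
0 XOR 19 = 19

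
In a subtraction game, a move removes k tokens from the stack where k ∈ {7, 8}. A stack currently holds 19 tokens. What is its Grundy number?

0

Build the Grundy sequence with g(k) = mex{g(k−s) : s ∈ {7, 8}, s ≤ k}:
k:     0  1  2  3  4  5  6  7  8  9 10 11 12 13 14 15 16 17 18 19
g(k):  0  0  0  0  0  0  0  1  1  1  1  1  1  1  2  0  0  0  0  0
So g(19) = 0.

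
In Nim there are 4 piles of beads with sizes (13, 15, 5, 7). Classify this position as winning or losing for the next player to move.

Losing position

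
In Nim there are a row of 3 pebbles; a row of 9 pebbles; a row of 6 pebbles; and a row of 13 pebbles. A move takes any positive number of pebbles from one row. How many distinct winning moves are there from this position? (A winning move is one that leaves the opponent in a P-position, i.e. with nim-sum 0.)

Bitwise XOR of the heap sizes:
  0011  (3)
  1001  (9)
  0110  (6)
  1101  (13)
  ----
  0001  (1)
The overall nim-sum is X = 1. A row of size p has a winning move iff p XOR X < p (reduce it to p XOR X).
  3: 3 XOR 1 = 2 < 3 — winning move (to 2).
  9: 9 XOR 1 = 8 < 9 — winning move (to 8).
  6: 6 XOR 1 = 7 ≥ 6 — no move.
  13: 13 XOR 1 = 12 < 13 — winning move (to 12).
That gives 3 winning moves.

3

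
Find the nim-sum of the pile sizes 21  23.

Nim-sum: 21 ⊕ 23 = 2.

2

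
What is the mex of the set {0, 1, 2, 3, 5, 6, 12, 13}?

4

The values 0, 1, 2, 3 are all present; 4 is the first non-negative integer missing from the set.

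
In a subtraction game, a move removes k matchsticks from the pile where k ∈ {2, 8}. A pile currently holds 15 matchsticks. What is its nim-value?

0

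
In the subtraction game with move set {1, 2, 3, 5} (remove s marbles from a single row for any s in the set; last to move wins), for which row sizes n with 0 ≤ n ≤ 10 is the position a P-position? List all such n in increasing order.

Compute g(0), g(1), … for moves {1, 2, 3, 5}:
k:     0  1  2  3  4  5  6  7  8  9 10
g(k):  0  1  2  3  0  1  2  3  0  1  2
The P-positions (g = 0) in 0..10 are 0, 4, 8.

0, 4, 8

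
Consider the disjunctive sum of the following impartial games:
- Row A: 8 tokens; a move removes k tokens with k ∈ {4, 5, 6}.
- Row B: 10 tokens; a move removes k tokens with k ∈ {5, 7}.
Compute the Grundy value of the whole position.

Build the Grundy sequence for row A with g(k) = mex{g(k−s) : s ∈ {4, 5, 6}, s ≤ k}:
g(0) = mex{} = 0
g(1) = mex{} = 0
g(2) = mex{} = 0
g(3) = mex{} = 0
g(4) = mex{0} = 1
g(5) = mex{0} = 1
g(6) = mex{0} = 1
g(7) = mex{0} = 1
g(8) = mex{0,1} = 2
So g(8) = 2.
For row B, compute g(0), g(1), … with moves {5, 7}:
k:     0  1  2  3  4  5  6  7  8  9 10
g(k):  0  0  0  0  0  1  1  1  1  1  2
So g(10) = 2.
The value of a disjunctive sum is the nim-sum of the parts.
Combined value = 2 XOR 2 = 0.

0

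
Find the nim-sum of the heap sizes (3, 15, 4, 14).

Nim-sum: 3 ⊕ 15 ⊕ 4 ⊕ 14 = 6.

6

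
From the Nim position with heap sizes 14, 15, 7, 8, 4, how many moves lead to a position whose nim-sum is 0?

Compute the nim-sum pairwise:
14 XOR 15 = 1
1 XOR 7 = 6
6 XOR 8 = 14
14 XOR 4 = 10
The overall nim-sum is X = 10. A heap of size p has a winning move iff p XOR X < p (reduce it to p XOR X).
  14: 14 XOR 10 = 4 < 14 — winning move (to 4).
  15: 15 XOR 10 = 5 < 15 — winning move (to 5).
  7: 7 XOR 10 = 13 ≥ 7 — no move.
  8: 8 XOR 10 = 2 < 8 — winning move (to 2).
  4: 4 XOR 10 = 14 ≥ 4 — no move.
That gives 3 winning moves.

3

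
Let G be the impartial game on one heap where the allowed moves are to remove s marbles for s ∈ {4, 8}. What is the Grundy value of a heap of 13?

0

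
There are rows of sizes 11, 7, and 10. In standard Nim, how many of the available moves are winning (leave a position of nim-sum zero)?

1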